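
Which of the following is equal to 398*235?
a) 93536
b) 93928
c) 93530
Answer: c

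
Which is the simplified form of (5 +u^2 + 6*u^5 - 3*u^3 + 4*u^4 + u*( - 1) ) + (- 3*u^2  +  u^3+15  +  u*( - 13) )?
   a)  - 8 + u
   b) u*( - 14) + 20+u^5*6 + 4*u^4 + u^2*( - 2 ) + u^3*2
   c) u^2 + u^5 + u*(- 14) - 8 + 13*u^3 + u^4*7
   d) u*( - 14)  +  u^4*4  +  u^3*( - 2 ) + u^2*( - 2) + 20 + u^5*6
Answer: d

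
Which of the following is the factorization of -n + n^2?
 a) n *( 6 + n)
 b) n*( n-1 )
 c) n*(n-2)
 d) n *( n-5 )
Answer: b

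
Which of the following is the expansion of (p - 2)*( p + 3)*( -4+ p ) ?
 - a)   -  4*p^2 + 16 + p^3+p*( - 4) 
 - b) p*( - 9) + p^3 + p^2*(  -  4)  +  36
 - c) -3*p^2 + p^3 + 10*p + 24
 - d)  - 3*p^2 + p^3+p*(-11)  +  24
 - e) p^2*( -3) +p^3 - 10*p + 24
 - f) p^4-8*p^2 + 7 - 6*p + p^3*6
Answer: e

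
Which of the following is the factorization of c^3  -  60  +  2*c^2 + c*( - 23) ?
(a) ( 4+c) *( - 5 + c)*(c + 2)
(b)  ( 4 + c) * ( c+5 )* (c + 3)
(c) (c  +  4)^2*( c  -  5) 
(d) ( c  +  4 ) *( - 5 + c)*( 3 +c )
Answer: d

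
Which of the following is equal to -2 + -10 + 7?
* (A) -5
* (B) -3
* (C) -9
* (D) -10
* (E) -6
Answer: A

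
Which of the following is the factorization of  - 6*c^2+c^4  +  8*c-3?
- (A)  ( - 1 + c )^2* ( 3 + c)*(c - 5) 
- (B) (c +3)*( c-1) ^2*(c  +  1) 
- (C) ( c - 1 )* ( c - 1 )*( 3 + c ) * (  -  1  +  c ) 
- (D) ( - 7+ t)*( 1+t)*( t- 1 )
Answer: C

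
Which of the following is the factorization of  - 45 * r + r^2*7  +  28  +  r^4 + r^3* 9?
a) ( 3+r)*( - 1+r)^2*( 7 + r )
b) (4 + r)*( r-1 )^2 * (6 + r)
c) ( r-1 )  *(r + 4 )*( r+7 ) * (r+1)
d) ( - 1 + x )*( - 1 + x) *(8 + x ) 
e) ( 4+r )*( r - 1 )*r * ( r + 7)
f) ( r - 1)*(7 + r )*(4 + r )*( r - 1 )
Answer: f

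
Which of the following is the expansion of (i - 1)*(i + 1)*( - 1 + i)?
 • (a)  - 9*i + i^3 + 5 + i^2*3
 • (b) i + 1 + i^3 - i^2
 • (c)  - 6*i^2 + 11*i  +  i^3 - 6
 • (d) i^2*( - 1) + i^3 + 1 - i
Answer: d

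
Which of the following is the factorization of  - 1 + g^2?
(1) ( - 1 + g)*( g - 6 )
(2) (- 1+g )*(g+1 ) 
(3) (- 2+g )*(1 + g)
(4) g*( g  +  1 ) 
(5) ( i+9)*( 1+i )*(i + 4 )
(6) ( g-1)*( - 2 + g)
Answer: 2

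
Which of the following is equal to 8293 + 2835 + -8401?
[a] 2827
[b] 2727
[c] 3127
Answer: b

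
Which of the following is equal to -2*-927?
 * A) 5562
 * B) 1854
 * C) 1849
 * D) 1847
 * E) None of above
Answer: B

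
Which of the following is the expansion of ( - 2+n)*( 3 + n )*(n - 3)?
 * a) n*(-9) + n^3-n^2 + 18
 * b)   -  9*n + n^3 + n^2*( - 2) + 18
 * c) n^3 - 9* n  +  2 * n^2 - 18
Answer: b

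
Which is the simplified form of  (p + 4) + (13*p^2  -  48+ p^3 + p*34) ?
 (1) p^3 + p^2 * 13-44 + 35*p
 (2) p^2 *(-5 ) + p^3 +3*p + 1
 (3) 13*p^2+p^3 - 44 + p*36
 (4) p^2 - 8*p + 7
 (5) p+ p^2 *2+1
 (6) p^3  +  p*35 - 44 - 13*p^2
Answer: 1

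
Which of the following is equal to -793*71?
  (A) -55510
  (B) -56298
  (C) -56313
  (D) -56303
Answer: D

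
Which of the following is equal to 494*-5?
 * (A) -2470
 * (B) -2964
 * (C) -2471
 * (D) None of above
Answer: A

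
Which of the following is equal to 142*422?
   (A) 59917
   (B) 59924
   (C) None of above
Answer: B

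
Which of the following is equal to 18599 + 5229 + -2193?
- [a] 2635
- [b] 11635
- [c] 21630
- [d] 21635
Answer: d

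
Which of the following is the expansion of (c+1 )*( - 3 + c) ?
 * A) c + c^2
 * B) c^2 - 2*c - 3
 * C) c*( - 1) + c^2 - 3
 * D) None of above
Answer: B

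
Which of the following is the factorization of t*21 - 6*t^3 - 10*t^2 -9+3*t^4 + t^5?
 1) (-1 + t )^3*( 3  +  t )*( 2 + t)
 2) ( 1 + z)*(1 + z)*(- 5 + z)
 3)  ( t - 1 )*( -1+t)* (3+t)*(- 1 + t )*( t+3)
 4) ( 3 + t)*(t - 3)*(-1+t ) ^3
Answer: 3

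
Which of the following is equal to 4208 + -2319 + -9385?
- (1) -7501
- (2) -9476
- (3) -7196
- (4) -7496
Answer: 4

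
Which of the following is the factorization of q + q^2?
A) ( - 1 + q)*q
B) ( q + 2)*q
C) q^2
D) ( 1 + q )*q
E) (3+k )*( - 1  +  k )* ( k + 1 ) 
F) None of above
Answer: D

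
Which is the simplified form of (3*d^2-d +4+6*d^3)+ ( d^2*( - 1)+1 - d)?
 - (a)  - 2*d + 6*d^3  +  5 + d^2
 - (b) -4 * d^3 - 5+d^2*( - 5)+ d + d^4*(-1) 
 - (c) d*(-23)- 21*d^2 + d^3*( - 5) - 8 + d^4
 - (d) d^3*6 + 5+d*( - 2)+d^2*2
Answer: d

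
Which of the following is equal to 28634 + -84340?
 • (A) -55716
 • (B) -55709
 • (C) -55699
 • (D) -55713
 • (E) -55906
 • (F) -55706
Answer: F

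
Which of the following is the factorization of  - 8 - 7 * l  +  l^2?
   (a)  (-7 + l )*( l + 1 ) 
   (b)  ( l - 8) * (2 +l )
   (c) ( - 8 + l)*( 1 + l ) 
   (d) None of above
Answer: c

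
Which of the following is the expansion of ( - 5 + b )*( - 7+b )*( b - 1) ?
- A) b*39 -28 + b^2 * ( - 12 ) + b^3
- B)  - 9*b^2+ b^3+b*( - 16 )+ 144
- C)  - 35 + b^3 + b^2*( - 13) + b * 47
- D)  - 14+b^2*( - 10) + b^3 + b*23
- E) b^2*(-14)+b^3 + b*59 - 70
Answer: C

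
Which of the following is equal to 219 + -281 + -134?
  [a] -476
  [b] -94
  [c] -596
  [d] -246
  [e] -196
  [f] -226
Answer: e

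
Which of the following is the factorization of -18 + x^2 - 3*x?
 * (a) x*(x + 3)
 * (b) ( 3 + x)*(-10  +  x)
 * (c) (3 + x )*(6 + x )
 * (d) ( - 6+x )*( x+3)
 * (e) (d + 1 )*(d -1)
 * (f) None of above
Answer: d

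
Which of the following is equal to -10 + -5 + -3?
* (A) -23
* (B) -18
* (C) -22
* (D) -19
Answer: B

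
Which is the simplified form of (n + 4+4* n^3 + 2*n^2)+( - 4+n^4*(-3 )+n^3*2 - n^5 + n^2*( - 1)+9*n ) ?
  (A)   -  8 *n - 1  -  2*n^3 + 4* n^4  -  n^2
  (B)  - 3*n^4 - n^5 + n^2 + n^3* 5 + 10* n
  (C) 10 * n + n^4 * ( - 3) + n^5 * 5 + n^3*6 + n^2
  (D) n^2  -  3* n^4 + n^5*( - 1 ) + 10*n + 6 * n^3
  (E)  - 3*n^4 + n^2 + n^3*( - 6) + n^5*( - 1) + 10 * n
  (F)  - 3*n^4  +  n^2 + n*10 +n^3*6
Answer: D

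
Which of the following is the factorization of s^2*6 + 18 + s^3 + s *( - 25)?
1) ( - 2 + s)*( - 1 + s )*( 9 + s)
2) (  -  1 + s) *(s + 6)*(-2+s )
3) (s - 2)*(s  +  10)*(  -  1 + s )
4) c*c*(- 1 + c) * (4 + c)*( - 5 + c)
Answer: 1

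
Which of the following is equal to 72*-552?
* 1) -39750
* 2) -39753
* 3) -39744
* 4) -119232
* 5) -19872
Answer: 3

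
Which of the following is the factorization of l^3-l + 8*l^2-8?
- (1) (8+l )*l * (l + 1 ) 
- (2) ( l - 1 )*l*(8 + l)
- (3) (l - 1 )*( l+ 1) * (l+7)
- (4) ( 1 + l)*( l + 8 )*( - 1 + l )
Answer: 4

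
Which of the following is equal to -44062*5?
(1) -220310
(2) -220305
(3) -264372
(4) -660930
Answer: 1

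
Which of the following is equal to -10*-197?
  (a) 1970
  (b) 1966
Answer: a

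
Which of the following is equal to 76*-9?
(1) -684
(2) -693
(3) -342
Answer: 1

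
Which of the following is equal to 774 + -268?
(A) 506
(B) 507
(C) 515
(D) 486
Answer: A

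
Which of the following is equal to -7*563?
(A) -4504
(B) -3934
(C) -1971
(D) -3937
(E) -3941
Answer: E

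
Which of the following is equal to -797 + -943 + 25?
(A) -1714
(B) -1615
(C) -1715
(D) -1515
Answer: C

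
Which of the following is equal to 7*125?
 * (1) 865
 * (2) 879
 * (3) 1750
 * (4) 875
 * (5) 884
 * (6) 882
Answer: 4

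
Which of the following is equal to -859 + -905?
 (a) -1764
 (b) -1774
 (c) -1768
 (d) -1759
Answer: a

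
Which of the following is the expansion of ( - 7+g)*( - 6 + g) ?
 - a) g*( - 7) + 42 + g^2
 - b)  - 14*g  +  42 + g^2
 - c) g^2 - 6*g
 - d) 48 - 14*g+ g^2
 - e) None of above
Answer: e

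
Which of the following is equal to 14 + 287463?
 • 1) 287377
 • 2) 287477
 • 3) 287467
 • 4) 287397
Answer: 2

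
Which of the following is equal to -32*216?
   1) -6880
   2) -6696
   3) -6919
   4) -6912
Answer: 4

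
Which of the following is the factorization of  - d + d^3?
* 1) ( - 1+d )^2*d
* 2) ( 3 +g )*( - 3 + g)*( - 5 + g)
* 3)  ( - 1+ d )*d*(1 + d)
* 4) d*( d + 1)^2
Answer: 3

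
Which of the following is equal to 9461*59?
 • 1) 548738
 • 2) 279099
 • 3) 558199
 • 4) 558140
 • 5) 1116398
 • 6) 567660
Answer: 3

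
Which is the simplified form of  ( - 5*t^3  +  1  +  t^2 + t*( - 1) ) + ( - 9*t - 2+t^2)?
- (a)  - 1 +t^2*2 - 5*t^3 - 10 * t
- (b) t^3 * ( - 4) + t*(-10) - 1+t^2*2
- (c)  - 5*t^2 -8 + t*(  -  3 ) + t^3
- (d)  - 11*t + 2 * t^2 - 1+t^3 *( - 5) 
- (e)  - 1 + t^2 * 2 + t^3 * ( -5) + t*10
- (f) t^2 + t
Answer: a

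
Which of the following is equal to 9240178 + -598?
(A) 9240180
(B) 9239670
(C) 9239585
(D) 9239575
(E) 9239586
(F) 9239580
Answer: F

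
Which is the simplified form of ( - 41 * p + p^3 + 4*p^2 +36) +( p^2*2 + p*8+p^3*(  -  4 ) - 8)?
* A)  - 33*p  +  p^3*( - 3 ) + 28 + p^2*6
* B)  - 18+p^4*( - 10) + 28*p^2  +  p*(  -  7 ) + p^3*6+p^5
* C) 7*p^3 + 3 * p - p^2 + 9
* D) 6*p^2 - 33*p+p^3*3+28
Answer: A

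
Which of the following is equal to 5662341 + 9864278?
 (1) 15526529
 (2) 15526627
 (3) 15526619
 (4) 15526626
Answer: 3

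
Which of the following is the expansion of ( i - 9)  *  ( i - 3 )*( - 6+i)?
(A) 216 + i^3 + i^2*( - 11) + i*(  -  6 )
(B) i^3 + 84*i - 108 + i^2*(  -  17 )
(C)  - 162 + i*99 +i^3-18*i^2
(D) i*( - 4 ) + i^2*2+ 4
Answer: C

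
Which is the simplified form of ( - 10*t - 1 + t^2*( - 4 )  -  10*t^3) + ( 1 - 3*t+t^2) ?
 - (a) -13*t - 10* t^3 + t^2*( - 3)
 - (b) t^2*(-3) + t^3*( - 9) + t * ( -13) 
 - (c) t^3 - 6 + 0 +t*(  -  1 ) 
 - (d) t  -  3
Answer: a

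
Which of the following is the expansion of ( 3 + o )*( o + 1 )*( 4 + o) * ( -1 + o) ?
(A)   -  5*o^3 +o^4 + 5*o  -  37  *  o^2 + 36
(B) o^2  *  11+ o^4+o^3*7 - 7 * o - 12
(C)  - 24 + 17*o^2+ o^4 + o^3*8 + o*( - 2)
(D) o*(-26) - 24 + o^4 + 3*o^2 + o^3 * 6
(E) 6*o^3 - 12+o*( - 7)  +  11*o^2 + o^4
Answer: B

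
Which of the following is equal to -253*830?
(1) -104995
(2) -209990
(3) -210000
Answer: 2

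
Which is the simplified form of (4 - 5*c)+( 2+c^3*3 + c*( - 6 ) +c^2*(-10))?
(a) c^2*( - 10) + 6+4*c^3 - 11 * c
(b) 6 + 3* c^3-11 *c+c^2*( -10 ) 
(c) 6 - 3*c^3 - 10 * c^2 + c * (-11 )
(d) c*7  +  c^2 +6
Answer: b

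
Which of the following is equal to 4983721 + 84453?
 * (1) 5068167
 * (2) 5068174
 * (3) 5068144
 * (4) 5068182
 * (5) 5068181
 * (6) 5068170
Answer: 2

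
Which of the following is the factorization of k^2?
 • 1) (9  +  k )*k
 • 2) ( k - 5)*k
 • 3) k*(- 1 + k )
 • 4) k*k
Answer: 4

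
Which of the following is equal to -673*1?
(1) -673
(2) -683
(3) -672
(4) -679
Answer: 1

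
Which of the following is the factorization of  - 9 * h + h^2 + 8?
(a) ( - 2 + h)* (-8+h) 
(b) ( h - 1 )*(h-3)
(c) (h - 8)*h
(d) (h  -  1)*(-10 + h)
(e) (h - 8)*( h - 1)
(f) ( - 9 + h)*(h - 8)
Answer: e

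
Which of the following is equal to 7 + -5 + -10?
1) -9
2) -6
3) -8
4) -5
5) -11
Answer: 3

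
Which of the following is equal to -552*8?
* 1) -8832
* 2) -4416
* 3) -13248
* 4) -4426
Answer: 2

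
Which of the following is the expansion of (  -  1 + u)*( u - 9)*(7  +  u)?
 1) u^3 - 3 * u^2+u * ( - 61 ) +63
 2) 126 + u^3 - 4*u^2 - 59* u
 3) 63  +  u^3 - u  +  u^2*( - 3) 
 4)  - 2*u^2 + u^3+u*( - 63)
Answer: 1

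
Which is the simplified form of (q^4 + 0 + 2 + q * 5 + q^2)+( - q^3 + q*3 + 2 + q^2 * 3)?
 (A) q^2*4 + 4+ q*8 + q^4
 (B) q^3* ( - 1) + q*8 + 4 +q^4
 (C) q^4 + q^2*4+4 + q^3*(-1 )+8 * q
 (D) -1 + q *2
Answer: C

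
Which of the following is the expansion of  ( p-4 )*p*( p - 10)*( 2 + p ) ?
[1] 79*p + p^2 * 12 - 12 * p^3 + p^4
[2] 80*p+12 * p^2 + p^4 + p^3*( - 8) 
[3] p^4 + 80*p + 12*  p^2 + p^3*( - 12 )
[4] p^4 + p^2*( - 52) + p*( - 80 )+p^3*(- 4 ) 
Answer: 3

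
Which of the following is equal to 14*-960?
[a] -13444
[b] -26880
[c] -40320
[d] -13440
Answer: d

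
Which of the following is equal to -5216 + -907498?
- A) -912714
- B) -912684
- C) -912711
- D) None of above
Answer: A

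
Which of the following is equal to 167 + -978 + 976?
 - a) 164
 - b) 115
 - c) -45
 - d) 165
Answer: d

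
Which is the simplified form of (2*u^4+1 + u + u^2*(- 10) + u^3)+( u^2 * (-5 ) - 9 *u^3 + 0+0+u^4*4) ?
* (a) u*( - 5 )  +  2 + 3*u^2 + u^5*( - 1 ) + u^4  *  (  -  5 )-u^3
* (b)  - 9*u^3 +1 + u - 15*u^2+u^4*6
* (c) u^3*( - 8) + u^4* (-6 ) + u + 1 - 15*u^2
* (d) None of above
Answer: d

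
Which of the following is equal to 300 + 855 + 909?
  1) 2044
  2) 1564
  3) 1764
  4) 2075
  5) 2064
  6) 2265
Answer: 5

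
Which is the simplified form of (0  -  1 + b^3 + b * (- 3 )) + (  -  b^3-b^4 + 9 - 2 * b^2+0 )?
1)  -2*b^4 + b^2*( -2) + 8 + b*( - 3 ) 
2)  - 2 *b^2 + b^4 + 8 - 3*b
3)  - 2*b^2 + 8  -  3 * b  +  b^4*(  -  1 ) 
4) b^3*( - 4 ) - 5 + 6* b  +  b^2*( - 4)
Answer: 3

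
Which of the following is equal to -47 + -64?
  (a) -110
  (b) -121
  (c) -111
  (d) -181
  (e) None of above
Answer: c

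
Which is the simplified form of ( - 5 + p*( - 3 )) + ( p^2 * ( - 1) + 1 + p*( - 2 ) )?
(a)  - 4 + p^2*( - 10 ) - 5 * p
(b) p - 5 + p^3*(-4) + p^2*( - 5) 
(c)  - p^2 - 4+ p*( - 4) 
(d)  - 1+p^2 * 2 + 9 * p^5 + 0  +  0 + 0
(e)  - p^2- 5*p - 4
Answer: e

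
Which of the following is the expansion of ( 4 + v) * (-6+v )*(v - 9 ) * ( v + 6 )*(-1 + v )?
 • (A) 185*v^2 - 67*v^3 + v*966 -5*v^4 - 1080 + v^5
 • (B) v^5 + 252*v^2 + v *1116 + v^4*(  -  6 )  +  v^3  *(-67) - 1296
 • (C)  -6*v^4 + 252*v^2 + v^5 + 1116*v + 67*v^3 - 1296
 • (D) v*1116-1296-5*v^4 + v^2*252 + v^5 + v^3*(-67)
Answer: B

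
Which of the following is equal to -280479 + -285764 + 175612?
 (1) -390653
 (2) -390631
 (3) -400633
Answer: 2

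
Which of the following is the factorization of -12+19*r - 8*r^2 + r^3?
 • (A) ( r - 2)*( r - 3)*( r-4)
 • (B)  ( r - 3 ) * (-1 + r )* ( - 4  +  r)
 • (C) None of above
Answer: B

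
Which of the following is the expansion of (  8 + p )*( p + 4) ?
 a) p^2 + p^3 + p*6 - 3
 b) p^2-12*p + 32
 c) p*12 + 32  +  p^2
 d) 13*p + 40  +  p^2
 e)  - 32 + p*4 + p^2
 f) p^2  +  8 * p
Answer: c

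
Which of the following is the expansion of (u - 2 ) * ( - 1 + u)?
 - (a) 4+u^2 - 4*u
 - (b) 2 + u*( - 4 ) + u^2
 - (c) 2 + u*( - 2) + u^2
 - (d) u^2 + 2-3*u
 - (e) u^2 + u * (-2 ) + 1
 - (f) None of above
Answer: d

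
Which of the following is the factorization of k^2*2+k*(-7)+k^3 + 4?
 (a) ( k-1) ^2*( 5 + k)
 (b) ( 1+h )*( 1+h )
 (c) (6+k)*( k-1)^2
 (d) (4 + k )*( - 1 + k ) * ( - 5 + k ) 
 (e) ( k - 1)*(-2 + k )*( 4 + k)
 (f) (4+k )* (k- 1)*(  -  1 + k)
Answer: f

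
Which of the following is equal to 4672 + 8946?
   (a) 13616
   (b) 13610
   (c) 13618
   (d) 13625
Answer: c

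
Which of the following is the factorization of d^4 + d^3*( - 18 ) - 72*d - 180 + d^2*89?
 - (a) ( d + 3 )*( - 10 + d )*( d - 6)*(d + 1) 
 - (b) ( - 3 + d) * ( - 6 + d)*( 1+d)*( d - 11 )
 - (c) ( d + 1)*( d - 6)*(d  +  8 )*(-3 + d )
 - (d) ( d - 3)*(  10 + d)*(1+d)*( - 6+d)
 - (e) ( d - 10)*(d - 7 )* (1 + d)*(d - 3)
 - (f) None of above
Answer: f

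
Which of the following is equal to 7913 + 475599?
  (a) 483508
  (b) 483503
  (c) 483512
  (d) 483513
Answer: c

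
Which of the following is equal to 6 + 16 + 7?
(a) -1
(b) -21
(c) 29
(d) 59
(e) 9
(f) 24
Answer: c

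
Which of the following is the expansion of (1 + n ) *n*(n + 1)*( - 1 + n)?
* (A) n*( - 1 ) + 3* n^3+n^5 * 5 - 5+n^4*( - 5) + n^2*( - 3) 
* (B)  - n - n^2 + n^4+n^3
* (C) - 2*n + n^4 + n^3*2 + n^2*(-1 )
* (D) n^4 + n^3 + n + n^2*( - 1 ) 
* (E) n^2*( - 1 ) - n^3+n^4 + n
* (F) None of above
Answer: B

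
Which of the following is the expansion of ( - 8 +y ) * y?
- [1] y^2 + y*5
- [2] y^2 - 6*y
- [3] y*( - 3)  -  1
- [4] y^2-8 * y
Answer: 4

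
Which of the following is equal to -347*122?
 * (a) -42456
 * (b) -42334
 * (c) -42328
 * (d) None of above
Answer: b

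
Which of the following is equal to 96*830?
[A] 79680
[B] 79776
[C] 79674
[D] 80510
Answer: A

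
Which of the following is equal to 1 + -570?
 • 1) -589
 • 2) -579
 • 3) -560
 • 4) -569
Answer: 4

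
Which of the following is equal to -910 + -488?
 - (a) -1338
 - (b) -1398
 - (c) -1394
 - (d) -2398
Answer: b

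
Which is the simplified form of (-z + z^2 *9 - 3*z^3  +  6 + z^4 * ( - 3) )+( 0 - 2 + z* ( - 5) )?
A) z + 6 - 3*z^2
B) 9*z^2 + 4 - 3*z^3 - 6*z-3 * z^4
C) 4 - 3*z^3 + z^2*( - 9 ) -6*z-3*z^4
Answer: B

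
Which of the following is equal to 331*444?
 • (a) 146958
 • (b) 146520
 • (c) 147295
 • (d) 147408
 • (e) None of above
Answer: e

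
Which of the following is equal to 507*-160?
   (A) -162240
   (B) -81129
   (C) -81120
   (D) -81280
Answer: C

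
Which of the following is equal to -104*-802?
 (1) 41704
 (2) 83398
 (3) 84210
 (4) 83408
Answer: 4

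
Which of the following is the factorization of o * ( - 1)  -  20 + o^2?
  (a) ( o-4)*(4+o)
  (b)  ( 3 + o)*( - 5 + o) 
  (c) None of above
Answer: c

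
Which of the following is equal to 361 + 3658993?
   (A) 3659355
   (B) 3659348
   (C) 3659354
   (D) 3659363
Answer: C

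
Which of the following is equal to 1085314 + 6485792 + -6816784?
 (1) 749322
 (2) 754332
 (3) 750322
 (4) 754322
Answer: 4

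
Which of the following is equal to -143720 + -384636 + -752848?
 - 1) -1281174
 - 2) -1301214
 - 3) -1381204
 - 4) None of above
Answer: 4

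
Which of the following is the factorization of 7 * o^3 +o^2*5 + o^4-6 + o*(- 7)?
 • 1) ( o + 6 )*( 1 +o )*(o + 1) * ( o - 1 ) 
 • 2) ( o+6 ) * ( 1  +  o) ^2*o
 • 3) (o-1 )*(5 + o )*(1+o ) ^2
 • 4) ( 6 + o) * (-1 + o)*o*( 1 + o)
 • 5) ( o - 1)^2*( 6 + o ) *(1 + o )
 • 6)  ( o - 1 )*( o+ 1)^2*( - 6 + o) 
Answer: 1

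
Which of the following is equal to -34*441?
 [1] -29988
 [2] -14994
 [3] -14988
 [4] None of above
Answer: 2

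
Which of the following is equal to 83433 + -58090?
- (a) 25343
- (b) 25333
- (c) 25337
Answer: a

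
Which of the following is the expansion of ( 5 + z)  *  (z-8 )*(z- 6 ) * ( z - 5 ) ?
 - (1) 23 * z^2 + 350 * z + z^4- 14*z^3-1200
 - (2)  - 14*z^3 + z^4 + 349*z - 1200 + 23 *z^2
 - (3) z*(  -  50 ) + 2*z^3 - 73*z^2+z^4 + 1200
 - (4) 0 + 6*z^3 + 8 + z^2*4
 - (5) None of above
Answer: 1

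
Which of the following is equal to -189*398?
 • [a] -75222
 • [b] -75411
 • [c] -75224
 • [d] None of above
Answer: a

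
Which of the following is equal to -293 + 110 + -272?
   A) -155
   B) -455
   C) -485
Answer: B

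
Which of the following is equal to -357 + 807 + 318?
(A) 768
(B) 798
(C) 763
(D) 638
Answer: A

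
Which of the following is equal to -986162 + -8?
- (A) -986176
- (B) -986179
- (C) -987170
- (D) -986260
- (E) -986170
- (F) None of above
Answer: E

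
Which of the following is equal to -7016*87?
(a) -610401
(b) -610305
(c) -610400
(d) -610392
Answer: d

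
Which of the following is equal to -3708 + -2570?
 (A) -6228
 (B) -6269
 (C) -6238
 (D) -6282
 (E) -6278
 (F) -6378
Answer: E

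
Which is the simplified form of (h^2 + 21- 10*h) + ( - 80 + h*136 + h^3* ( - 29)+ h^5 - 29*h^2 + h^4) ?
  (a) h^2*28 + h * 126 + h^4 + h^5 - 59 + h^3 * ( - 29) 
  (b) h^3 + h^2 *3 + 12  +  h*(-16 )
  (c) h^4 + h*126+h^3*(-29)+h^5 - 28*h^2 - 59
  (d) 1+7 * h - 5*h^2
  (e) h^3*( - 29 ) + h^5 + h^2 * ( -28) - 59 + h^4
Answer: c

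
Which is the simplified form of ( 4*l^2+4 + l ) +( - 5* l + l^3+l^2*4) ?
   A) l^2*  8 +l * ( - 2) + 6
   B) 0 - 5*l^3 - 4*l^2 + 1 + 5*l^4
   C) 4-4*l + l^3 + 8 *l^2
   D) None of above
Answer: C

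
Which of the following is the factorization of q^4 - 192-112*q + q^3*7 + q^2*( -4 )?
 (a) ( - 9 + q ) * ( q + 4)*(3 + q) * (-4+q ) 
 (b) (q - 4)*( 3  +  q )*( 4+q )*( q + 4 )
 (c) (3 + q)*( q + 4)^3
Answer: b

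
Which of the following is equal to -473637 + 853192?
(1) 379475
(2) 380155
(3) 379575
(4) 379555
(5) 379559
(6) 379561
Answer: 4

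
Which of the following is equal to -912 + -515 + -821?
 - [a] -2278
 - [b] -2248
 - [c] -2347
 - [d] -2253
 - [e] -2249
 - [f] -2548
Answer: b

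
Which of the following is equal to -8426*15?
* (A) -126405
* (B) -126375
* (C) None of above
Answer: C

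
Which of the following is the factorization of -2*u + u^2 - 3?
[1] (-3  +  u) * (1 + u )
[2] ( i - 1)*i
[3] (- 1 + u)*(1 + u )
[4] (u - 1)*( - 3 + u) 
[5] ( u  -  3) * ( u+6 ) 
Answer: 1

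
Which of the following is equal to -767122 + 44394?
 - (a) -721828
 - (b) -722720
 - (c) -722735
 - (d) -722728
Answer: d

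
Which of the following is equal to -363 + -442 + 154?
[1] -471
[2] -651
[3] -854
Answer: 2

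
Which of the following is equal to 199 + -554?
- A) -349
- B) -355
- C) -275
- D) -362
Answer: B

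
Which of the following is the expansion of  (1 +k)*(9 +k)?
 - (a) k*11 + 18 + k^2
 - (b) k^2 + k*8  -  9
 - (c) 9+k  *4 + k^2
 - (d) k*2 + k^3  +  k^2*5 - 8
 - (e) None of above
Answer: e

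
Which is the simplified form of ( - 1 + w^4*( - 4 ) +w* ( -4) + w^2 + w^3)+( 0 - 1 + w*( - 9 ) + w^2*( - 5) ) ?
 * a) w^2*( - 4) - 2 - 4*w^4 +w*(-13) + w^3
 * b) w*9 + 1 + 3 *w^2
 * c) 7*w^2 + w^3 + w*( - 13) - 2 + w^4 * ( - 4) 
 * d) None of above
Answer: a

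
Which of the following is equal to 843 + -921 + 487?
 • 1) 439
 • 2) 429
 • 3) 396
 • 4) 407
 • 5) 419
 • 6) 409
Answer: 6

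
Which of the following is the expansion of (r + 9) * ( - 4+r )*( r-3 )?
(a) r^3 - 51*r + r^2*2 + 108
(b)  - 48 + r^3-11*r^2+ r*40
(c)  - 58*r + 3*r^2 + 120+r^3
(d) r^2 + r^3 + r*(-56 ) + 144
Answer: a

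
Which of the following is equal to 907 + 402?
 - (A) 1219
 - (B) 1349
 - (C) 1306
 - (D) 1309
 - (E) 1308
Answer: D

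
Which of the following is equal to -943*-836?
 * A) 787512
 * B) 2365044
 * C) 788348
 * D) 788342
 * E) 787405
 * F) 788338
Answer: C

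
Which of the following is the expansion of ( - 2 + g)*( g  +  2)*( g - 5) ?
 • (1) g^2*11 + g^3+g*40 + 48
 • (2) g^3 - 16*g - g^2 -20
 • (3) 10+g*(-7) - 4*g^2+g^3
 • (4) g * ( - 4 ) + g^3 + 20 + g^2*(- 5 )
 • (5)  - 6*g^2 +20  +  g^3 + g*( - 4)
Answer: 4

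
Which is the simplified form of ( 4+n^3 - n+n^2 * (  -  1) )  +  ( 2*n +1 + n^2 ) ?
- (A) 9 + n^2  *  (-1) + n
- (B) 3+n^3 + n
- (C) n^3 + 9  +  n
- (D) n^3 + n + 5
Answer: D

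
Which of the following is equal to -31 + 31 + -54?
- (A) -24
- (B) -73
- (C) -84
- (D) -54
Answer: D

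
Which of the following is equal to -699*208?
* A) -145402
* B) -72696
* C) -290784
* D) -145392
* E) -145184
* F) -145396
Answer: D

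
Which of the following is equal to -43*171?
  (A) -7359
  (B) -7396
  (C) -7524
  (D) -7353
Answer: D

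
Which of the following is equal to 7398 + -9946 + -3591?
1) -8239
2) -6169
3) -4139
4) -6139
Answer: 4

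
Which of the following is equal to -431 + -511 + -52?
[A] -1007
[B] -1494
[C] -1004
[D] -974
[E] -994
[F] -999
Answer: E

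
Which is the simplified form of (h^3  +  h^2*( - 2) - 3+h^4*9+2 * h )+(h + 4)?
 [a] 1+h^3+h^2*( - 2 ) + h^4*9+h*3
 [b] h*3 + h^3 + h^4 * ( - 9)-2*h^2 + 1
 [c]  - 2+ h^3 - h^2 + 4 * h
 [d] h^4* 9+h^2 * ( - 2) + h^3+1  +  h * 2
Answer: a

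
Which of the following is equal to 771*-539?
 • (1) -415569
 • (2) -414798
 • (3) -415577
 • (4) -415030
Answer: 1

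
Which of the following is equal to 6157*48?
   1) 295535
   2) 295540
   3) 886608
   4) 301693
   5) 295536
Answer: 5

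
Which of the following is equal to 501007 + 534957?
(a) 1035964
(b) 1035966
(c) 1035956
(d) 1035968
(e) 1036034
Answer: a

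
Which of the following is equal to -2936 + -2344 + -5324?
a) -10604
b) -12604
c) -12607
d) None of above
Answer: a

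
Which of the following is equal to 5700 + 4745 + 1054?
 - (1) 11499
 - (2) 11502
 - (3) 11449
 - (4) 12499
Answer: 1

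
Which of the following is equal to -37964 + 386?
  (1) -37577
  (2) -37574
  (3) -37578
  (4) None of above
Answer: 3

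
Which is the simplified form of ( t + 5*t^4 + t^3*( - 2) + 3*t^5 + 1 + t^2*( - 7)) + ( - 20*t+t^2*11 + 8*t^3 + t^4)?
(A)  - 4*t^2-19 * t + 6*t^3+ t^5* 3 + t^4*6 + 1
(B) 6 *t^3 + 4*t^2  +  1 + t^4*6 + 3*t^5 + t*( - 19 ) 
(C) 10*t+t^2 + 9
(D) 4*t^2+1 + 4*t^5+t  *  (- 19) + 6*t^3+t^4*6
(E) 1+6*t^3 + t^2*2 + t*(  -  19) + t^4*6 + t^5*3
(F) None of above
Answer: B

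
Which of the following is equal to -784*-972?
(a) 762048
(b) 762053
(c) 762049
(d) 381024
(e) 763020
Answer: a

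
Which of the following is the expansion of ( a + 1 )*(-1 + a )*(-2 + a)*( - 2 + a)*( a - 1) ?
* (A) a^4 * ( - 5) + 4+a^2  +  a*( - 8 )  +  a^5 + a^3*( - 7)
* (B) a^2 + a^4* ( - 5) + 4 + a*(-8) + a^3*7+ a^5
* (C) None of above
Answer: B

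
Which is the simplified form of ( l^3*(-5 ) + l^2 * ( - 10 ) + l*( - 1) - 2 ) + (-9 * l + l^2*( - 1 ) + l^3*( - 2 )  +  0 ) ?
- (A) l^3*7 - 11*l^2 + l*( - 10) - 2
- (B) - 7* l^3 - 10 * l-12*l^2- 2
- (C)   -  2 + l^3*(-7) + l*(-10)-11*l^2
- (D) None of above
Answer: C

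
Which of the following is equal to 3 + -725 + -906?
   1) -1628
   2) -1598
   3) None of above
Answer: 1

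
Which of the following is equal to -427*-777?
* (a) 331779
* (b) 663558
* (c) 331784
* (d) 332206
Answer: a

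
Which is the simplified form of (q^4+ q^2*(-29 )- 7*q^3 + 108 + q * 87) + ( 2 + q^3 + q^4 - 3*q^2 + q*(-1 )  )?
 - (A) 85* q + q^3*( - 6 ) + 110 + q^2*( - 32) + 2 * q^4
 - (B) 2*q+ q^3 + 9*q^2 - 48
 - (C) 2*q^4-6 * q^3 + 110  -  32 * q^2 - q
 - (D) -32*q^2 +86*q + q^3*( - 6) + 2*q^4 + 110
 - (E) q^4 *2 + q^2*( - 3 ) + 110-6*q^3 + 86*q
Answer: D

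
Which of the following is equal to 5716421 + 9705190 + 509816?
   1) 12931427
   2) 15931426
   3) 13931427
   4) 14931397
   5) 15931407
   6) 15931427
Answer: 6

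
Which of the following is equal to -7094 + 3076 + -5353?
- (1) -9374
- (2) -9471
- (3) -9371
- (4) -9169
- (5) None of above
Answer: 3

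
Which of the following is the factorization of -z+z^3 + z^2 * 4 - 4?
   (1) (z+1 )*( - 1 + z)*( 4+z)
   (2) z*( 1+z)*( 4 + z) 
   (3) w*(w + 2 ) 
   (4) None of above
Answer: 1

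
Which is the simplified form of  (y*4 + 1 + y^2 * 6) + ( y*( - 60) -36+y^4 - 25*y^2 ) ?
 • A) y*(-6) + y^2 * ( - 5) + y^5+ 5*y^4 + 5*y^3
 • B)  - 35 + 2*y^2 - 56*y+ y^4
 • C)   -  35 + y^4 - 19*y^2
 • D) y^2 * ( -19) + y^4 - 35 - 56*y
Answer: D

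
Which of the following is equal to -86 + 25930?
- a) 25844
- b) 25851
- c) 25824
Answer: a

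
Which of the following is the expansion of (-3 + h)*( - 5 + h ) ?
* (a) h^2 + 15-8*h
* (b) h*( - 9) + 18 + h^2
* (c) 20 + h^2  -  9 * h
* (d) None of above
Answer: a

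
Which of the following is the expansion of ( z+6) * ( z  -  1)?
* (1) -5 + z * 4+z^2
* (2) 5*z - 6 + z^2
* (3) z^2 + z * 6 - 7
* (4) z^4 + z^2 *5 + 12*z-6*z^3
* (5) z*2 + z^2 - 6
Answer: 2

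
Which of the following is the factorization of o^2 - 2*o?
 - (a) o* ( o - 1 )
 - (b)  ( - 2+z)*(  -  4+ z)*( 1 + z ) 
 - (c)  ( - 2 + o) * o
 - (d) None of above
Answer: c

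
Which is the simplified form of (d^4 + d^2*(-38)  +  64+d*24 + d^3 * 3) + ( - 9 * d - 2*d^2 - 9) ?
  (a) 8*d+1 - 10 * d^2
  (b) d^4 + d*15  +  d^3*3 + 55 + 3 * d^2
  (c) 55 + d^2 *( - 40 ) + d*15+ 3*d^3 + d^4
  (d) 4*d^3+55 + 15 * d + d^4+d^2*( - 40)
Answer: c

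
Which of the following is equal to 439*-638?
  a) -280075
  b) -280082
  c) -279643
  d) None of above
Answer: b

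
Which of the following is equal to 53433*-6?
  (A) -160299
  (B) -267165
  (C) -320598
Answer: C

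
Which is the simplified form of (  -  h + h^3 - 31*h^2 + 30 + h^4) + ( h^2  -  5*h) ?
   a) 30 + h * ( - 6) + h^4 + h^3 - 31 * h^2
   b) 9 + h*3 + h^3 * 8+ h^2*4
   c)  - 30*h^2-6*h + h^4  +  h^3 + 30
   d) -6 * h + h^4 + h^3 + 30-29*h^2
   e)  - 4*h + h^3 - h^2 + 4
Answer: c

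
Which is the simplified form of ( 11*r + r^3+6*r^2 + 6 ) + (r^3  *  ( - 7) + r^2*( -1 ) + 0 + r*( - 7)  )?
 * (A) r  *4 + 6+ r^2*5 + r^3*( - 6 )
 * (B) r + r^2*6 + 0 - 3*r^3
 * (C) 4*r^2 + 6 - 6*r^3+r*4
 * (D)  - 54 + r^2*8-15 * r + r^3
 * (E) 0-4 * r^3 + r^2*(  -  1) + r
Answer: A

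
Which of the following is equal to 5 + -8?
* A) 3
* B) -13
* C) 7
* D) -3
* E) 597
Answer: D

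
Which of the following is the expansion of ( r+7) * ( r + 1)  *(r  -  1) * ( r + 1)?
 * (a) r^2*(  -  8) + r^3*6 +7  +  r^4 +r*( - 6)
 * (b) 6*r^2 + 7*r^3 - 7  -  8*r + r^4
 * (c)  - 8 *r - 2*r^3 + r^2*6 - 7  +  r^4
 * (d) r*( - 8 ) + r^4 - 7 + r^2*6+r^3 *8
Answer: d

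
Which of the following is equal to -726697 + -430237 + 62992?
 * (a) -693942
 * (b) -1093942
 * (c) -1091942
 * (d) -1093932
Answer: b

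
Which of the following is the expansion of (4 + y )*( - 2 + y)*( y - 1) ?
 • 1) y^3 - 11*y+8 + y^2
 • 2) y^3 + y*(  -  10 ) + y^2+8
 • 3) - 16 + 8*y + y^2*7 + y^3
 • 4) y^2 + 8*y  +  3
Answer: 2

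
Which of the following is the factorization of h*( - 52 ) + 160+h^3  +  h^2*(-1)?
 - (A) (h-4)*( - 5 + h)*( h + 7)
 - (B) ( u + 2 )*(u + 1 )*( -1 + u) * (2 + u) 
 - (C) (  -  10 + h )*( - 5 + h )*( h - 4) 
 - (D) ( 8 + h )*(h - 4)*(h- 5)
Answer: D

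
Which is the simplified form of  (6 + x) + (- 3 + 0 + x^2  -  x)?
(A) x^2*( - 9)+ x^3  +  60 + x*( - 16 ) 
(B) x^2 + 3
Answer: B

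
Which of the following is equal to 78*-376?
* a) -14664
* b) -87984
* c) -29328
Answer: c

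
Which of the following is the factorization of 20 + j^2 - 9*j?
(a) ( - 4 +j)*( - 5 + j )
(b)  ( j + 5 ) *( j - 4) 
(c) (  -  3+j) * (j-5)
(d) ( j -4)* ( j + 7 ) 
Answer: a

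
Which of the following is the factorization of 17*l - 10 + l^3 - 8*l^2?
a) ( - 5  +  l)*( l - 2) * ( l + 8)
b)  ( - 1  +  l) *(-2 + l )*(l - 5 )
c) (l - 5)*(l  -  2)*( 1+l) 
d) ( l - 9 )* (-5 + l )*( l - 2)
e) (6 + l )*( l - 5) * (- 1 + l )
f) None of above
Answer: b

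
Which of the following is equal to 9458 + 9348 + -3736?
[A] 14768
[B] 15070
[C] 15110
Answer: B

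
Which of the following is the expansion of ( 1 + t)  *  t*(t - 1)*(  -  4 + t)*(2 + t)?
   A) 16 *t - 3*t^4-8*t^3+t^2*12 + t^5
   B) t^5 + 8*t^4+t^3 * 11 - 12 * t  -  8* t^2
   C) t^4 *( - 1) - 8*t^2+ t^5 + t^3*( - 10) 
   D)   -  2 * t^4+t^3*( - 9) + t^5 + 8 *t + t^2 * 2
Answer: D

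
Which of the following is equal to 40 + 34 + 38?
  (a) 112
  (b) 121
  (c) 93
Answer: a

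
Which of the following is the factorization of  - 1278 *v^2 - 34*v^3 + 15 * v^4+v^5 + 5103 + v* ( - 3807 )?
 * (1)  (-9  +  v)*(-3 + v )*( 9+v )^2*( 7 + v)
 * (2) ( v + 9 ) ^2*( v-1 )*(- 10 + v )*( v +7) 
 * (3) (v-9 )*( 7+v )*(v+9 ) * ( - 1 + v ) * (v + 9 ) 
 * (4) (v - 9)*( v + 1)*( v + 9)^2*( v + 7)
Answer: 3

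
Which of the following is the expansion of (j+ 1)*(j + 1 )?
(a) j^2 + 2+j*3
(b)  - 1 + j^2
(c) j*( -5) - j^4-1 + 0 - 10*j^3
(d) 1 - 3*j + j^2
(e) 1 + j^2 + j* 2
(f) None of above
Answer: e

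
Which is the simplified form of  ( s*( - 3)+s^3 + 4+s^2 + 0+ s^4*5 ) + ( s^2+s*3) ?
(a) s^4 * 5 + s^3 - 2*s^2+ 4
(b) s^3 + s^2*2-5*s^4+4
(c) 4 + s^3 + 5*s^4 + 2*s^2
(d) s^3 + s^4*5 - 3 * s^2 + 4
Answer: c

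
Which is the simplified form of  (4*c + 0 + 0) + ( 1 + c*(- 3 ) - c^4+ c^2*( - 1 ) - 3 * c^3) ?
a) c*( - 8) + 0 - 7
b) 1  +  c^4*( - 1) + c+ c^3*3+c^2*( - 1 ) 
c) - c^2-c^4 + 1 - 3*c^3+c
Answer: c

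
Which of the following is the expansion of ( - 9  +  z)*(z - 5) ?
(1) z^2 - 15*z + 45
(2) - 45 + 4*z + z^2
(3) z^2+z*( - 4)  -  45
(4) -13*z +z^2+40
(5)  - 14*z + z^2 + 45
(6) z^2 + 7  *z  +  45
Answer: 5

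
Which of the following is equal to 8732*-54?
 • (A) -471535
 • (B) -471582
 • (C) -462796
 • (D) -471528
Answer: D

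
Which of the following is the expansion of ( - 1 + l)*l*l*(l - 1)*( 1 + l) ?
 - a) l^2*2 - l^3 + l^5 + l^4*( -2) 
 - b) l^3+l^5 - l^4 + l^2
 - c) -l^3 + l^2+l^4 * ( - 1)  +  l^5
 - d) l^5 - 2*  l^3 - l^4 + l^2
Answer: c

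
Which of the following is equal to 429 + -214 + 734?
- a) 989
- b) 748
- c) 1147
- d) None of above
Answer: d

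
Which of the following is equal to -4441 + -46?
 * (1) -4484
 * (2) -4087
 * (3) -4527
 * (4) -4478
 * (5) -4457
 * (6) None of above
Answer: 6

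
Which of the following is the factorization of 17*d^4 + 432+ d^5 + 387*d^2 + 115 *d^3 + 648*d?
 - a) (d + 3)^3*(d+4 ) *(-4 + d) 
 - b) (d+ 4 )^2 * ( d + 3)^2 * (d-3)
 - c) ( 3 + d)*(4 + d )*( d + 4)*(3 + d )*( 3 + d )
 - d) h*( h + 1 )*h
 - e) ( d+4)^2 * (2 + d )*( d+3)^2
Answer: c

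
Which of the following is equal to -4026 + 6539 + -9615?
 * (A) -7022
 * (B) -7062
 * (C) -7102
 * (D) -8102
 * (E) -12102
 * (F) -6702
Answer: C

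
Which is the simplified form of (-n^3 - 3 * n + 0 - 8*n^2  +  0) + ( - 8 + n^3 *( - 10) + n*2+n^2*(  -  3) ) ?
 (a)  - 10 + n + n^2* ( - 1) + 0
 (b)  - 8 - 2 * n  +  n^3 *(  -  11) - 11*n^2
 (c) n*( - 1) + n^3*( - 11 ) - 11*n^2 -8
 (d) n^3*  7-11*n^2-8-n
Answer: c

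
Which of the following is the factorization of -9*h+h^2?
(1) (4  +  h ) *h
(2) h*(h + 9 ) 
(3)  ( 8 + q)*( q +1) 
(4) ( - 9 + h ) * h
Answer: 4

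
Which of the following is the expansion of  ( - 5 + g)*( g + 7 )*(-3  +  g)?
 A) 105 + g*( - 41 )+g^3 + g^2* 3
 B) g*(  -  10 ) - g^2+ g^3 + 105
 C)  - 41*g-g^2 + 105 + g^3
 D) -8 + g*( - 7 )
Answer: C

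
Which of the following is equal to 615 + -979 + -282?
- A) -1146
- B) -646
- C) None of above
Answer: B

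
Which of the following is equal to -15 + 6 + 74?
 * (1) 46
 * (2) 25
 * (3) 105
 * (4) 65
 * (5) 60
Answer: 4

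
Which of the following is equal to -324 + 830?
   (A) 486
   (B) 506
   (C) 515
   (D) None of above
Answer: B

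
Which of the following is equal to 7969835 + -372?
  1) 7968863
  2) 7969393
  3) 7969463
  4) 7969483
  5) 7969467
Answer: 3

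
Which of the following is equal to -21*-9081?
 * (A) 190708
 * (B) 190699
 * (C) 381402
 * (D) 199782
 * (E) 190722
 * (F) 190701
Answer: F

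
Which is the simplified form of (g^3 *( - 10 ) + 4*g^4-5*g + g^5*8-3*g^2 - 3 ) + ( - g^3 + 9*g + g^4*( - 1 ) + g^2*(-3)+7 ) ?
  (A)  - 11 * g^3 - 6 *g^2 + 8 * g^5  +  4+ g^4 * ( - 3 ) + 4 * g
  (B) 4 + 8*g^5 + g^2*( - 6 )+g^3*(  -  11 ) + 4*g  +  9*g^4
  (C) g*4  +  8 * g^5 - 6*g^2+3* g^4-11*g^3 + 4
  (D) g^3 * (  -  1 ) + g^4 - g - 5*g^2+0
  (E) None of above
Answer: C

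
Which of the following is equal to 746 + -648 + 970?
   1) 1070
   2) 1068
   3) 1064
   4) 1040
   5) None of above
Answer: 2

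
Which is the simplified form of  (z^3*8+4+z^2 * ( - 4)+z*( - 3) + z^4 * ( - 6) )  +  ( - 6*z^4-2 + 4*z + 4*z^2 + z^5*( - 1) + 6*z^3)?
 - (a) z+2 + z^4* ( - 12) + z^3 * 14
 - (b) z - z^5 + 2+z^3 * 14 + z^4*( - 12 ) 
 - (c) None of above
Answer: b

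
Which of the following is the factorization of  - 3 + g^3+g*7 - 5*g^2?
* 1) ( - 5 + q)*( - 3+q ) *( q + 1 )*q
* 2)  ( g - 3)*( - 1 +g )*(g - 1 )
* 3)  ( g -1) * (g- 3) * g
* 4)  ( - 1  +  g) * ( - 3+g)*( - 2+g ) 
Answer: 2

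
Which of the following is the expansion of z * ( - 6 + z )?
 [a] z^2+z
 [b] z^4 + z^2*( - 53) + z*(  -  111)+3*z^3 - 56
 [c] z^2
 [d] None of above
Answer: d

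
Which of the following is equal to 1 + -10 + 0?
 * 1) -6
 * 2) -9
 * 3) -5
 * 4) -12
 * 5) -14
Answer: 2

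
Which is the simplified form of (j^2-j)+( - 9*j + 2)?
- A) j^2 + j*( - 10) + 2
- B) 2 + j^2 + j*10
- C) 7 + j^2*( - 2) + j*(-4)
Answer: A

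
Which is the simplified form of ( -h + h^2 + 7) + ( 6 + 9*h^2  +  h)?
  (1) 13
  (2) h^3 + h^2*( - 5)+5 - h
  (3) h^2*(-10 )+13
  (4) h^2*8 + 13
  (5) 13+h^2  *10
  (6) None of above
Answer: 5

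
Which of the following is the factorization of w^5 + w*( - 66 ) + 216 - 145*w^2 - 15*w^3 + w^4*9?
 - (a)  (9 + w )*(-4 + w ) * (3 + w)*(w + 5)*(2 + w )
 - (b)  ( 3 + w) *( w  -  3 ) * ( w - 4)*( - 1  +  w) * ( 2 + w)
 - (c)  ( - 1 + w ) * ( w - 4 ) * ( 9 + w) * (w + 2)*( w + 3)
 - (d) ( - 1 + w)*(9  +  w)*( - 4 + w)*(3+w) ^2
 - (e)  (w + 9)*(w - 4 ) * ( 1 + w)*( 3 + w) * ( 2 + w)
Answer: c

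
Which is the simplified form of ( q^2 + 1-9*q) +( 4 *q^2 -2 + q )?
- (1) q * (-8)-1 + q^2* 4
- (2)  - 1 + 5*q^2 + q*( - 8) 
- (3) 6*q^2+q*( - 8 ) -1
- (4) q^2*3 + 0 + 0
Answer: 2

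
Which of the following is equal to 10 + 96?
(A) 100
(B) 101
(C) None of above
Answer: C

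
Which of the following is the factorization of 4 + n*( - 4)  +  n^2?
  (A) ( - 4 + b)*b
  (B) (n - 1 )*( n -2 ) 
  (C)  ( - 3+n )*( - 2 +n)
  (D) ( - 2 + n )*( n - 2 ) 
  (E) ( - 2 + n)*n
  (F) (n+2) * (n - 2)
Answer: D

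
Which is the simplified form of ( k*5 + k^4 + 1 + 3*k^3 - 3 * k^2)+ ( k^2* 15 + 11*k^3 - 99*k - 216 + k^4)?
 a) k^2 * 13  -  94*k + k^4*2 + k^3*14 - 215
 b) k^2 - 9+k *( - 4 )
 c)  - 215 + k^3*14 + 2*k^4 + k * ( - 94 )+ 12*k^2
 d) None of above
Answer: c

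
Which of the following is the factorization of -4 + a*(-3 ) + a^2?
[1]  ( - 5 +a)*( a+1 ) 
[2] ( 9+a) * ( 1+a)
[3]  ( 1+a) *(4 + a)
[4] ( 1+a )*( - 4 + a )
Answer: 4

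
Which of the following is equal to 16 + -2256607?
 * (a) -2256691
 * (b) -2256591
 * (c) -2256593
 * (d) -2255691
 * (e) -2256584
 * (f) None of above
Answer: b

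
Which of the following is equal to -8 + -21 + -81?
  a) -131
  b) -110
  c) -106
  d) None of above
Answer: b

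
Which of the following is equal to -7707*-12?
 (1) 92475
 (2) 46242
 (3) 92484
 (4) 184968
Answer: 3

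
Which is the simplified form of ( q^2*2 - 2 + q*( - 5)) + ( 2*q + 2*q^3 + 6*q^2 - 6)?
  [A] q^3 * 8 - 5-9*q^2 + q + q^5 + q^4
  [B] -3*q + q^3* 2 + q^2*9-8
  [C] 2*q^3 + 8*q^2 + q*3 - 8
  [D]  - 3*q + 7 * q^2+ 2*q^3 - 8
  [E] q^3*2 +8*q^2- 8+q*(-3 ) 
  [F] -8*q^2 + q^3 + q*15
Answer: E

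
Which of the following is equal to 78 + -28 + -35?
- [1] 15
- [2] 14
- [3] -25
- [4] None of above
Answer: 1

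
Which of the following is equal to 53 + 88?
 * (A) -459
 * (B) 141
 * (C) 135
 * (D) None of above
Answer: B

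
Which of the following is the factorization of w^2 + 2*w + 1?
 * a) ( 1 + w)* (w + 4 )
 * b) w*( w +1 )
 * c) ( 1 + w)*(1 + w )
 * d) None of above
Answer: c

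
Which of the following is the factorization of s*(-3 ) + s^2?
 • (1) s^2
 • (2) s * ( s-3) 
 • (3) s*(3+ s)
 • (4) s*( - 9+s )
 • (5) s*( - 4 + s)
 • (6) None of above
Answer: 2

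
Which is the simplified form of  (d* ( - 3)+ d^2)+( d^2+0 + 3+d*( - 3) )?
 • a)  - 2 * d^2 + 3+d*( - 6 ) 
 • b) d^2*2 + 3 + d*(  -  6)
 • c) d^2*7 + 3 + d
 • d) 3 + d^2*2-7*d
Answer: b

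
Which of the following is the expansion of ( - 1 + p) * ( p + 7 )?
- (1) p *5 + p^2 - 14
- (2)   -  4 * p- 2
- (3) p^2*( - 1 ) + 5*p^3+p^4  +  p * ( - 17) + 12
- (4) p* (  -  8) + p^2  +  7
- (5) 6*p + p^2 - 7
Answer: 5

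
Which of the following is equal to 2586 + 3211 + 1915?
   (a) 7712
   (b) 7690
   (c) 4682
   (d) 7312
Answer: a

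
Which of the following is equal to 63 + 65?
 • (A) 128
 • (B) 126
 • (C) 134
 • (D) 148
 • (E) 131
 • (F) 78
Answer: A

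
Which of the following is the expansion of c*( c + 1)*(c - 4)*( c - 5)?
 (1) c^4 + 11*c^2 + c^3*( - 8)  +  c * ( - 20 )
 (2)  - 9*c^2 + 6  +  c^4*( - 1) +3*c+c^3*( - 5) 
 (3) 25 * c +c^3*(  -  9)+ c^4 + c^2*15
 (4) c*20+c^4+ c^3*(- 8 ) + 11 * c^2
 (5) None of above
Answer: 4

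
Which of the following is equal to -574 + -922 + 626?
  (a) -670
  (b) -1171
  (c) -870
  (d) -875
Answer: c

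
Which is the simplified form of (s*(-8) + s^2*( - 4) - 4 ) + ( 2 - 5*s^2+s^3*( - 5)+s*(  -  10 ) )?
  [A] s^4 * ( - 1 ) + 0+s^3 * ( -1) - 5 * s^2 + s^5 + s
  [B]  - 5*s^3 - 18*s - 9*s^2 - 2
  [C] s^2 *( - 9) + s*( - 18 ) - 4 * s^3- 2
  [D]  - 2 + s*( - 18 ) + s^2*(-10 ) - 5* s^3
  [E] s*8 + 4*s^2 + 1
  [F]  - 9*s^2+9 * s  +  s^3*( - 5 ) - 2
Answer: B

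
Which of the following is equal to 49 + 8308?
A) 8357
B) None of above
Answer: A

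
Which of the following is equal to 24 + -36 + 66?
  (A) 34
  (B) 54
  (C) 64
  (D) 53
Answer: B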